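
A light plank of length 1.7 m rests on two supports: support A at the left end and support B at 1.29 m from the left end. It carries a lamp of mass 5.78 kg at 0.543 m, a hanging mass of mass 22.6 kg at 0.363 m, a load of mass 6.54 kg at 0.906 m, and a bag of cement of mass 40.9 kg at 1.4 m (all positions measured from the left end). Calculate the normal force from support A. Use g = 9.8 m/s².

R_A ≈ 177 N

About support B:
Lamp: 5.78 × 9.8 = 56.64 N down at 0.543 m → arm 0.747 m, τ = 56.64 × 0.747 = 42.31 N·m counterclockwise.
Hanging mass: 22.6 × 9.8 = 221.5 N down at 0.363 m → arm 0.927 m, τ = 221.5 × 0.927 = 205.3 N·m counterclockwise.
Load: 6.54 × 9.8 = 64.09 N down at 0.906 m → arm 0.384 m, τ = 64.09 × 0.384 = 24.61 N·m counterclockwise.
Bag of cement: 40.9 × 9.8 = 400.8 N down at 1.4 m → arm 0.11 m, τ = 400.8 × 0.11 = 44.09 N·m clockwise.
Net load moment about support B = 228.1 N·m counterclockwise.
Reaction R at support A is upward at 0 m, arm 1.29 m → moment R × 1.29 clockwise.
For rotational equilibrium, R × 1.29 = 228.1, so R = 177 N.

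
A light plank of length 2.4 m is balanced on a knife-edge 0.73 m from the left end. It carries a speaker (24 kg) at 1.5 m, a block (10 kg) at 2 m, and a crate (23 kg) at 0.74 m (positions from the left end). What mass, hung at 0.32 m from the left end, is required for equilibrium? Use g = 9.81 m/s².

Sum moments about the knife-edge (at 0.73 m from the left end) (the support reaction has zero arm there).
Speaker: 24 × 9.81 = 235.4 N down at 1.5 m → arm 0.77 m, τ = 235.4 × 0.77 = 181.3 N·m clockwise.
Block: 10 × 9.81 = 98.1 N down at 2 m → arm 1.27 m, τ = 98.1 × 1.27 = 124.6 N·m clockwise.
Crate: 23 × 9.81 = 225.6 N down at 0.74 m → arm 0.01 m, τ = 225.6 × 0.01 = 2.256 N·m clockwise.
Net moment of known loads = 308.2 N·m clockwise.
An unknown mass m at 0.32 m has arm 0.41 m; its moment is m·g·0.41 counterclockwise.
Balancing moments: m × 9.81 × 0.41 = 308.2, giving m = 308.2 / (9.81 × 0.41) = 76.6 kg.

m ≈ 76.6 kg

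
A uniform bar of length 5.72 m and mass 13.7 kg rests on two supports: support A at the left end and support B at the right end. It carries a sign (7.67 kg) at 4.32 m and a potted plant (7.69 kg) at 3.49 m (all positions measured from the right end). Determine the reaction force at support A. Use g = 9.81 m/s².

Sum moments about support B (its reaction then has zero moment arm).
Beam weight: 13.7 × 9.81 = 134.4 N down at 2.86 m → arm 2.86 m, τ = 134.4 × 2.86 = 384.4 N·m counterclockwise.
Sign: 7.67 × 9.81 = 75.24 N down at 4.32 m → arm 4.32 m, τ = 75.24 × 4.32 = 325 N·m counterclockwise.
Potted plant: 7.69 × 9.81 = 75.44 N down at 3.49 m → arm 3.49 m, τ = 75.44 × 3.49 = 263.3 N·m counterclockwise.
Net load moment about support B = 972.7 N·m counterclockwise.
Reaction R at support A is upward at 5.72 m, arm 5.72 m → moment R × 5.72 clockwise.
Στ = 0 ⇒ R × 5.72 = 972.7 ⇒ R = 170 N.

R_A ≈ 170 N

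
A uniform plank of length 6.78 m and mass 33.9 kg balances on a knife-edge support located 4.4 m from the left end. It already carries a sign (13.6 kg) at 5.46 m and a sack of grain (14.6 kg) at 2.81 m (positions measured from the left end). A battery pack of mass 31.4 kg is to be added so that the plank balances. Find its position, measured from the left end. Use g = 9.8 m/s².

Choose the knife-edge support (at 4.4 m from the left end) as the axis so the support reaction has zero arm there.
Beam weight: 33.9 × 9.8 = 332.2 N down at 3.39 m → arm 1.01 m, τ = 332.2 × 1.01 = 335.5 N·m counterclockwise.
Sign: 13.6 × 9.8 = 133.3 N down at 5.46 m → arm 1.06 m, τ = 133.3 × 1.06 = 141.3 N·m clockwise.
Sack of grain: 14.6 × 9.8 = 143.1 N down at 2.81 m → arm 1.59 m, τ = 143.1 × 1.59 = 227.5 N·m counterclockwise.
Net moment of existing loads = 421.7 N·m counterclockwise.
The battery pack weighs 31.4 × 9.8 = 307.7 N and must supply an equal clockwise moment, so its lever arm about the knife-edge support is 421.7 / 307.7 = 1.37 m.
That puts it at 4.4 + 1.37 = 5.77 m from the left end.

x ≈ 5.77 m from the left end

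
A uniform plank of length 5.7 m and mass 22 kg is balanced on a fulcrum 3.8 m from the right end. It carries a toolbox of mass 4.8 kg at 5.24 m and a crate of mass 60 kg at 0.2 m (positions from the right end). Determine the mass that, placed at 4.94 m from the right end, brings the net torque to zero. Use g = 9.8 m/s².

Sum moments about the fulcrum (at 3.8 m from the right end) (the support reaction has zero arm there).
Beam weight: 22 × 9.8 = 215.6 N down at 2.85 m → arm 0.95 m, τ = 215.6 × 0.95 = 204.8 N·m clockwise.
Toolbox: 4.8 × 9.8 = 47.04 N down at 5.24 m → arm 1.44 m, τ = 47.04 × 1.44 = 67.74 N·m counterclockwise.
Crate: 60 × 9.8 = 588 N down at 0.2 m → arm 3.6 m, τ = 588 × 3.6 = 2117 N·m clockwise.
Net moment of known loads = 2254 N·m clockwise.
An unknown mass m at 4.94 m has arm 1.14 m; its moment is m·g·1.14 counterclockwise.
Setting net torque to zero: m × 9.8 × 1.14 = 2254 → m = 2254 / (9.8 × 1.14) = 202 kg.

m ≈ 202 kg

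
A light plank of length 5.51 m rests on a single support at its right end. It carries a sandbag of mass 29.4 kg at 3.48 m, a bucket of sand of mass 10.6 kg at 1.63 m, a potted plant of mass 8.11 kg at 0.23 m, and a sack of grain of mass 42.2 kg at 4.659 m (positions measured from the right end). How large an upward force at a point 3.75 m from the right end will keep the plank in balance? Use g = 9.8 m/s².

About the right end:
Sandbag: 29.4 × 9.8 = 288.1 N down at 3.48 m → arm 3.48 m, τ = 288.1 × 3.48 = 1003 N·m counterclockwise.
Bucket of sand: 10.6 × 9.8 = 103.9 N down at 1.63 m → arm 1.63 m, τ = 103.9 × 1.63 = 169.4 N·m counterclockwise.
Potted plant: 8.11 × 9.8 = 79.48 N down at 0.23 m → arm 0.23 m, τ = 79.48 × 0.23 = 18.28 N·m counterclockwise.
Sack of grain: 42.2 × 9.8 = 413.6 N down at 4.659 m → arm 4.659 m, τ = 413.6 × 4.659 = 1927 N·m counterclockwise.
Net moment of the loads = 3118 N·m counterclockwise.
The upward force F acts at a point 3.75 m from the right end, arm 3.75 m, giving F × 3.75 clockwise.
Balancing moments: F × 3.75 = 3118, giving F = 3118 / 3.75 = 831 N.

F ≈ 831 N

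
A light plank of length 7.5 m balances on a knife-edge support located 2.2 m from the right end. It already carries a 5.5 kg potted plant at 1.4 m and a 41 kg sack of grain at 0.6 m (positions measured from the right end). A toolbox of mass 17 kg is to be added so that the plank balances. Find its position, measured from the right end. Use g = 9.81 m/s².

Taking torques about the knife-edge support (at 2.2 m from the right end):
Potted plant: 5.5 × 9.81 = 53.96 N down at 1.4 m → arm 0.8 m, τ = 53.96 × 0.8 = 43.17 N·m clockwise.
Sack of grain: 41 × 9.81 = 402.2 N down at 0.6 m → arm 1.6 m, τ = 402.2 × 1.6 = 643.5 N·m clockwise.
Net moment of existing loads = 686.7 N·m clockwise.
The toolbox weighs 17 × 9.81 = 166.8 N and must supply an equal counterclockwise moment, so its lever arm about the knife-edge support is 686.7 / 166.8 = 4.12 m.
That puts it at 2.2 + 4.12 = 6.32 m from the right end.

x ≈ 6.32 m from the right end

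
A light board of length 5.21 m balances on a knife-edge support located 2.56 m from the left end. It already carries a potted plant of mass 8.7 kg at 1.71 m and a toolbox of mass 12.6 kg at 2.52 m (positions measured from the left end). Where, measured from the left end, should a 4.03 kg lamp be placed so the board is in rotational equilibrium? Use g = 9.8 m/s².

About the knife-edge support (at 2.56 m from the left end):
Potted plant: 8.7 × 9.8 = 85.26 N down at 1.71 m → arm 0.85 m, τ = 85.26 × 0.85 = 72.47 N·m counterclockwise.
Toolbox: 12.6 × 9.8 = 123.5 N down at 2.52 m → arm 0.04 m, τ = 123.5 × 0.04 = 4.94 N·m counterclockwise.
Net moment of existing loads = 77.41 N·m counterclockwise.
The lamp weighs 4.03 × 9.8 = 39.49 N and must supply an equal clockwise moment, so its lever arm about the knife-edge support is 77.41 / 39.49 = 1.96 m.
That puts it at 2.56 + 1.96 = 4.52 m from the left end.

x ≈ 4.52 m from the left end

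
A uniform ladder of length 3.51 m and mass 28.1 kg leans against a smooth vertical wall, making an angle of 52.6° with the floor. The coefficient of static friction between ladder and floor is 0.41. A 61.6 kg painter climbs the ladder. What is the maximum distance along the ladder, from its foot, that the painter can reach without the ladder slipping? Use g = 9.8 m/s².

d ≈ 1.94 m

Choose the foot of the ladder as the axis so the floor normal and friction both act there and drop out.
Ladder weight 28.1×9.8 = 275.4 N acts at 1.755 m along the ladder; its horizontal arm is 1.755·cos52.6° = 1.066 m → τ = 293.6 N·m clockwise.
Painter weight 61.6×9.8 = 603.7 N at distance d → arm d·cos52.6° → τ = 603.7·d·0.6074 clockwise.
Wall normal N at the top has arm L sinθ = 2.788 m counterclockwise, so Στ = 0 gives N·2.788 = 293.6 + 366.7·d.
ΣFy = 0 ⇒ N_floor = 879.1 N, so the maximum friction is μ_s·N_floor = 0.41×879.1 = 360.4 N. ΣFx = 0 ⇒ N_wall = f, so at the slipping point N = 360.4 N.
Substituting: 360.4×2.788 = 293.6 + 366.7·d ⇒ d = (1005 − 293.6) / 366.7 = 1.94 m.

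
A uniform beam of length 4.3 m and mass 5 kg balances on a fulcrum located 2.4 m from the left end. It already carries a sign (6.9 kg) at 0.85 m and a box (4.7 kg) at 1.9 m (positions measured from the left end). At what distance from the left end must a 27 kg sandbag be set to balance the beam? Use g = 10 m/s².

x ≈ 2.93 m from the left end

Taking torques about the fulcrum (at 2.4 m from the left end):
Beam weight: 5 × 10 = 50 N down at 2.15 m → arm 0.25 m, τ = 50 × 0.25 = 12.5 N·m counterclockwise.
Sign: 6.9 × 10 = 69 N down at 0.85 m → arm 1.55 m, τ = 69 × 1.55 = 107 N·m counterclockwise.
Box: 4.7 × 10 = 47 N down at 1.9 m → arm 0.5 m, τ = 47 × 0.5 = 23.5 N·m counterclockwise.
Net moment of existing loads = 143 N·m counterclockwise.
The sandbag weighs 27 × 10 = 270 N and must supply an equal clockwise moment, so its lever arm about the fulcrum is 143 / 270 = 0.53 m.
That puts it at 2.4 + 0.53 = 2.93 m from the left end.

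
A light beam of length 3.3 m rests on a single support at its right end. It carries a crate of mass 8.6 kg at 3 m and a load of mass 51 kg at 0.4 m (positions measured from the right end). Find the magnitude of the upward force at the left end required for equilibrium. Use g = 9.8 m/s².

F ≈ 137 N

About the right end:
Crate: 8.6 × 9.8 = 84.28 N down at 3 m → arm 3 m, τ = 84.28 × 3 = 252.8 N·m counterclockwise.
Load: 51 × 9.8 = 499.8 N down at 0.4 m → arm 0.4 m, τ = 499.8 × 0.4 = 199.9 N·m counterclockwise.
Net moment of the loads = 452.7 N·m counterclockwise.
The upward force F acts at the left end, arm 3.3 m, giving F × 3.3 clockwise.
Στ = 0 ⇒ F × 3.3 = 452.7 ⇒ F = 452.7 / 3.3 = 137 N.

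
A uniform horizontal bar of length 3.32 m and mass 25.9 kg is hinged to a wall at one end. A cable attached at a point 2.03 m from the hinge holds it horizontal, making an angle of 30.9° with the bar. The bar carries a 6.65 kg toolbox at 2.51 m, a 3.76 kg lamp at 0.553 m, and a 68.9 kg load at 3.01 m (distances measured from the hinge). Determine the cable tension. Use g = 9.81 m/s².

T ≈ 2530 N

Choose the hinge as the axis so the unknown hinge reaction has zero arm there.
Beam weight: 25.9 × 9.81 = 254.1 N down at 1.66 m → arm 1.66 m, τ = 254.1 × 1.66 = 421.8 N·m clockwise.
Toolbox: 6.65 × 9.81 = 65.24 N down at 2.51 m → arm 2.51 m, τ = 65.24 × 2.51 = 163.8 N·m clockwise.
Lamp: 3.76 × 9.81 = 36.89 N down at 0.553 m → arm 0.553 m, τ = 36.89 × 0.553 = 20.4 N·m clockwise.
Load: 68.9 × 9.81 = 675.9 N down at 3.01 m → arm 3.01 m, τ = 675.9 × 3.01 = 2034 N·m clockwise.
Total clockwise load moment = 2640 N·m.
The cable tension T acts at 2.03 m; only its component perpendicular to the bar, T sinθ, produces torque. sin 30.9° = 0.5135.
Στ = 0 ⇒ T × 2.03 × 0.5135 = 2640 ⇒ T = 2640 / 1.042 = 2530 N.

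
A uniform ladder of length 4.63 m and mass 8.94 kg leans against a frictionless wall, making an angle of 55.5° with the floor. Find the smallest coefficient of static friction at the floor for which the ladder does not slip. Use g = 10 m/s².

μ_min ≈ 0.344

Taking torques about the foot of the ladder:
Ladder weight 8.94×10 = 89.4 N acts at 2.315 m along the ladder; its horizontal arm is 2.315·cos55.5° = 1.311 m → τ = 117.2 N·m clockwise.
Wall normal N acts horizontally at the top; its moment arm is the height L sinθ = 4.63·sin55.5° = 3.816 m, counterclockwise.
Στ = 0 ⇒ N × 3.816 = 117.2 ⇒ N = 30.71 N.
ΣFx = 0 ⇒ f = N_wall = 30.71 N. ΣFy = 0 ⇒ N_floor = 89.4 N.
μ_min = f / N_floor = 30.71 / 89.4 = 0.344.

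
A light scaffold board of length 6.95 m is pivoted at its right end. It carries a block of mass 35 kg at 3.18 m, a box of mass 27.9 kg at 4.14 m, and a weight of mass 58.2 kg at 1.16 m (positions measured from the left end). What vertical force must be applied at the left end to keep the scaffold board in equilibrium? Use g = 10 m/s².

F ≈ 788 N

Taking torques about the right end:
Block: 35 × 10 = 350 N down at 3.18 m → arm 3.77 m, τ = 350 × 3.77 = 1320 N·m counterclockwise.
Box: 27.9 × 10 = 279 N down at 4.14 m → arm 2.81 m, τ = 279 × 2.81 = 784 N·m counterclockwise.
Weight: 58.2 × 10 = 582 N down at 1.16 m → arm 5.79 m, τ = 582 × 5.79 = 3370 N·m counterclockwise.
Net moment of the loads = 5474 N·m counterclockwise.
The upward force F acts at the left end, arm 6.95 m, giving F × 6.95 clockwise.
For rotational equilibrium, F × 6.95 = 5474, so F = 5474 / 6.95 = 788 N.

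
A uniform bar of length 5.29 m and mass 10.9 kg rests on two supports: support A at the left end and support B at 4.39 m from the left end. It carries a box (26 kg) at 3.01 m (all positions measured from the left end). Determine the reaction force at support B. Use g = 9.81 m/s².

R_B ≈ 239 N

About support A:
Beam weight: 10.9 × 9.81 = 106.9 N down at 2.645 m → arm 2.645 m, τ = 106.9 × 2.645 = 282.8 N·m clockwise.
Box: 26 × 9.81 = 255.1 N down at 3.01 m → arm 3.01 m, τ = 255.1 × 3.01 = 767.9 N·m clockwise.
Net load moment about support A = 1051 N·m clockwise.
Reaction R at support B is upward at 4.39 m, arm 4.39 m → moment R × 4.39 counterclockwise.
For rotational equilibrium, R × 4.39 = 1051, so R = 239 N.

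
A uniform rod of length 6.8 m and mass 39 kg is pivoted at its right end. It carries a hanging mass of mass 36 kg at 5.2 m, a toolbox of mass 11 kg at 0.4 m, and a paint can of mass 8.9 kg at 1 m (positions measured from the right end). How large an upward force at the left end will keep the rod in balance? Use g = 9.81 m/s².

Sum moments about the right end (the unknown pivot reaction has zero arm there).
Beam weight: 39 × 9.81 = 382.6 N down at 3.4 m → arm 3.4 m, τ = 382.6 × 3.4 = 1301 N·m counterclockwise.
Hanging mass: 36 × 9.81 = 353.2 N down at 5.2 m → arm 5.2 m, τ = 353.2 × 5.2 = 1837 N·m counterclockwise.
Toolbox: 11 × 9.81 = 107.9 N down at 0.4 m → arm 0.4 m, τ = 107.9 × 0.4 = 43.16 N·m counterclockwise.
Paint can: 8.9 × 9.81 = 87.31 N down at 1 m → arm 1 m, τ = 87.31 × 1 = 87.31 N·m counterclockwise.
Net moment of the loads = 3268 N·m counterclockwise.
The upward force F acts at the left end, arm 6.8 m, giving F × 6.8 clockwise.
Setting net torque to zero: F × 6.8 = 3268 → F = 3268 / 6.8 = 481 N.

F ≈ 481 N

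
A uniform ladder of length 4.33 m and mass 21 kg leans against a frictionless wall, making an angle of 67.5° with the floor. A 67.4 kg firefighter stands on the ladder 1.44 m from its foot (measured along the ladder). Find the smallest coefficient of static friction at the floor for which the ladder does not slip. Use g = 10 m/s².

μ_min ≈ 0.154

Sum moments about the foot of the ladder (the floor normal and friction both act there and drop out).
Ladder weight 21×10 = 210 N acts at 2.165 m along the ladder; its horizontal arm is 2.165·cos67.5° = 0.8285 m → τ = 174 N·m clockwise.
Firefighter: 67.4×10 = 674 N at 1.44 m → arm 0.5511 m → τ = 371.4 N·m clockwise.
Wall normal N acts horizontally at the top; its moment arm is the height L sinθ = 4.33·sin67.5° = 4 m, counterclockwise.
Στ = 0 ⇒ N × 4 = 545.4 ⇒ N = 136.3 N.
ΣFx = 0 ⇒ f = N_wall = 136.3 N. ΣFy = 0 ⇒ N_floor = 884 N.
μ_min = f / N_floor = 136.3 / 884 = 0.154.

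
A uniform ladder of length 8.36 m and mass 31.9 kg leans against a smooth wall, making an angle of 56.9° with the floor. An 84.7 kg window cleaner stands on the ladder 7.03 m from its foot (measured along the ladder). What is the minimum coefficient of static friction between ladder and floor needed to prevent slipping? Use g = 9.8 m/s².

Take moments about the foot of the ladder.
Ladder weight 31.9×9.8 = 312.6 N acts at 4.18 m along the ladder; its horizontal arm is 4.18·cos56.9° = 2.283 m → τ = 713.7 N·m clockwise.
Window cleaner: 84.7×9.8 = 830.1 N at 7.03 m → arm 3.839 m → τ = 3187 N·m clockwise.
Wall normal N acts horizontally at the top; its moment arm is the height L sinθ = 8.36·sin56.9° = 7.003 m, counterclockwise.
Setting net torque to zero: N × 7.003 = 3901 → N = 557 N.
ΣFx = 0 ⇒ f = N_wall = 557 N. ΣFy = 0 ⇒ N_floor = 1143 N.
μ_min = f / N_floor = 557 / 1143 = 0.487.

μ_min ≈ 0.487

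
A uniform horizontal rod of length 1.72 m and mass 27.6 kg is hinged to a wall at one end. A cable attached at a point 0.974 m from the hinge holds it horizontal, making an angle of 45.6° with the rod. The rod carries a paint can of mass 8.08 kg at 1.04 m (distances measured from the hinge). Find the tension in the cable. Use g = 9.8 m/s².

Choose the hinge as the axis so the unknown hinge reaction has zero arm there.
Beam weight: 27.6 × 9.8 = 270.5 N down at 0.86 m → arm 0.86 m, τ = 270.5 × 0.86 = 232.6 N·m clockwise.
Paint can: 8.08 × 9.8 = 79.18 N down at 1.04 m → arm 1.04 m, τ = 79.18 × 1.04 = 82.35 N·m clockwise.
Total clockwise load moment = 314.9 N·m.
The cable tension T acts at 0.974 m; only its component perpendicular to the rod, T sinθ, produces torque. sin 45.6° = 0.7145.
Στ = 0 ⇒ T × 0.974 × 0.7145 = 314.9 ⇒ T = 314.9 / 0.6959 = 453 N.

T ≈ 453 N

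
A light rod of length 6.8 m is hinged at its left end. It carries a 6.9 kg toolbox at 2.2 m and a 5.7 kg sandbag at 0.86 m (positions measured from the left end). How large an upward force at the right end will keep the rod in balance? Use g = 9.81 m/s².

F ≈ 29 N

Sum moments about the left end (the unknown pivot reaction has zero arm there).
Toolbox: 6.9 × 9.81 = 67.69 N down at 2.2 m → arm 2.2 m, τ = 67.69 × 2.2 = 148.9 N·m clockwise.
Sandbag: 5.7 × 9.81 = 55.92 N down at 0.86 m → arm 0.86 m, τ = 55.92 × 0.86 = 48.09 N·m clockwise.
Net moment of the loads = 197 N·m clockwise.
The upward force F acts at the right end, arm 6.8 m, giving F × 6.8 counterclockwise.
Setting net torque to zero: F × 6.8 = 197 → F = 197 / 6.8 = 29 N.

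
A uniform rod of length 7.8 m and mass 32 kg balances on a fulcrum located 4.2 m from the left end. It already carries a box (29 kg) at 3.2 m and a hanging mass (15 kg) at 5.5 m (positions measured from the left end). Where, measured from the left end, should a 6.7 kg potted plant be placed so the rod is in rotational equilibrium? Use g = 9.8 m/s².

Taking torques about the fulcrum (at 4.2 m from the left end):
Beam weight: 32 × 9.8 = 313.6 N down at 3.9 m → arm 0.3 m, τ = 313.6 × 0.3 = 94.08 N·m counterclockwise.
Box: 29 × 9.8 = 284.2 N down at 3.2 m → arm 1 m, τ = 284.2 × 1 = 284.2 N·m counterclockwise.
Hanging mass: 15 × 9.8 = 147 N down at 5.5 m → arm 1.3 m, τ = 147 × 1.3 = 191.1 N·m clockwise.
Net moment of existing loads = 187.2 N·m counterclockwise.
The potted plant weighs 6.7 × 9.8 = 65.66 N and must supply an equal clockwise moment, so its lever arm about the fulcrum is 187.2 / 65.66 = 2.85 m.
That puts it at 4.2 + 2.85 = 7.05 m from the left end.

x ≈ 7.05 m from the left end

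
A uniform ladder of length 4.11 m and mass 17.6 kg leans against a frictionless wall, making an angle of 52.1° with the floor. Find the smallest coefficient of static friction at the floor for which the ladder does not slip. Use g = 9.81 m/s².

μ_min ≈ 0.389

Choose the foot of the ladder as the axis so the floor normal and friction both act there and drop out.
Ladder weight 17.6×9.81 = 172.7 N acts at 2.055 m along the ladder; its horizontal arm is 2.055·cos52.1° = 1.262 m → τ = 217.9 N·m clockwise.
Wall normal N acts horizontally at the top; its moment arm is the height L sinθ = 4.11·sin52.1° = 3.243 m, counterclockwise.
Setting net torque to zero: N × 3.243 = 217.9 → N = 67.19 N.
ΣFx = 0 ⇒ f = N_wall = 67.19 N. ΣFy = 0 ⇒ N_floor = 172.7 N.
μ_min = f / N_floor = 67.19 / 172.7 = 0.389.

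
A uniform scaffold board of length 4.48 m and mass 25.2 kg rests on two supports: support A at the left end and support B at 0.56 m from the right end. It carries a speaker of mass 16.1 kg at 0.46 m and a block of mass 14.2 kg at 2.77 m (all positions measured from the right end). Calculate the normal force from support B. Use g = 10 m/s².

Take moments about support A.
Beam weight: 25.2 × 10 = 252 N down at 2.24 m → arm 2.24 m, τ = 252 × 2.24 = 564.5 N·m clockwise.
Speaker: 16.1 × 10 = 161 N down at 0.46 m → arm 4.02 m, τ = 161 × 4.02 = 647.2 N·m clockwise.
Block: 14.2 × 10 = 142 N down at 2.77 m → arm 1.71 m, τ = 142 × 1.71 = 242.8 N·m clockwise.
Net load moment about support A = 1454 N·m clockwise.
Reaction R at support B is upward at 0.56 m, arm 3.92 m → moment R × 3.92 counterclockwise.
Setting net torque to zero: R × 3.92 = 1454 → R = 371 N.

R_B ≈ 371 N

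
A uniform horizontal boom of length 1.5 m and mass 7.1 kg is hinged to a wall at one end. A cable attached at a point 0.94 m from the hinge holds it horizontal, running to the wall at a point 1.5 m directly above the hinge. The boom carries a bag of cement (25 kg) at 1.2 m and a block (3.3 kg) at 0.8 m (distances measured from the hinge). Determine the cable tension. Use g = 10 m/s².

Sum moments about the hinge (the unknown hinge reaction has zero arm there).
Beam weight: 7.1 × 10 = 71 N down at 0.75 m → arm 0.75 m, τ = 71 × 0.75 = 53.25 N·m clockwise.
Bag of cement: 25 × 10 = 250 N down at 1.2 m → arm 1.2 m, τ = 250 × 1.2 = 300 N·m clockwise.
Block: 3.3 × 10 = 33 N down at 0.8 m → arm 0.8 m, τ = 33 × 0.8 = 26.4 N·m clockwise.
Total clockwise load moment = 379.6 N·m.
The cable tension T acts at 0.94 m; only its component perpendicular to the boom, T sinθ, produces torque. sinθ = h/√(h²+d²) = 1.5/√(1.5²+0.94²) = 0.8474.
Στ = 0 ⇒ T × 0.94 × 0.8474 = 379.6 ⇒ T = 379.6 / 0.7966 = 477 N.

T ≈ 477 N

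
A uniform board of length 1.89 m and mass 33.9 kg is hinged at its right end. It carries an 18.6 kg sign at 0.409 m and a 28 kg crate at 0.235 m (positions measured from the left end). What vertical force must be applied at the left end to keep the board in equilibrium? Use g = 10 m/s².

Take moments about the right end.
Beam weight: 33.9 × 10 = 339 N down at 0.945 m → arm 0.945 m, τ = 339 × 0.945 = 320.4 N·m counterclockwise.
Sign: 18.6 × 10 = 186 N down at 0.409 m → arm 1.481 m, τ = 186 × 1.481 = 275.5 N·m counterclockwise.
Crate: 28 × 10 = 280 N down at 0.235 m → arm 1.655 m, τ = 280 × 1.655 = 463.4 N·m counterclockwise.
Net moment of the loads = 1059 N·m counterclockwise.
The upward force F acts at the left end, arm 1.89 m, giving F × 1.89 clockwise.
Στ = 0 ⇒ F × 1.89 = 1059 ⇒ F = 1059 / 1.89 = 560 N.

F ≈ 560 N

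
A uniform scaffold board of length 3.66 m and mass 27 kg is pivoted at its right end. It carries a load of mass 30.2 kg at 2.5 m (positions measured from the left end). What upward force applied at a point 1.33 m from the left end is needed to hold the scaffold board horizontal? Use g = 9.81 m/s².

F ≈ 356 N

Sum moments about the right end (the unknown pivot reaction has zero arm there).
Beam weight: 27 × 9.81 = 264.9 N down at 1.83 m → arm 1.83 m, τ = 264.9 × 1.83 = 484.8 N·m counterclockwise.
Load: 30.2 × 9.81 = 296.3 N down at 2.5 m → arm 1.16 m, τ = 296.3 × 1.16 = 343.7 N·m counterclockwise.
Net moment of the loads = 828.5 N·m counterclockwise.
The upward force F acts at a point 1.33 m from the left end, arm 2.33 m, giving F × 2.33 clockwise.
Στ = 0 ⇒ F × 2.33 = 828.5 ⇒ F = 828.5 / 2.33 = 356 N.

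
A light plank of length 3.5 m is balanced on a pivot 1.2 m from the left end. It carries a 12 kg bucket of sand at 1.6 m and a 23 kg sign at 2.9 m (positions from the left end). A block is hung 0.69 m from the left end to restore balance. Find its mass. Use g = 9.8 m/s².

m ≈ 86.1 kg

Take moments about the pivot (at 1.2 m from the left end).
Bucket of sand: 12 × 9.8 = 117.6 N down at 1.6 m → arm 0.4 m, τ = 117.6 × 0.4 = 47.04 N·m clockwise.
Sign: 23 × 9.8 = 225.4 N down at 2.9 m → arm 1.7 m, τ = 225.4 × 1.7 = 383.2 N·m clockwise.
Net moment of known loads = 430.2 N·m clockwise.
An unknown mass m at 0.69 m has arm 0.51 m; its moment is m·g·0.51 counterclockwise.
Balancing moments: m × 9.8 × 0.51 = 430.2, giving m = 430.2 / (9.8 × 0.51) = 86.1 kg.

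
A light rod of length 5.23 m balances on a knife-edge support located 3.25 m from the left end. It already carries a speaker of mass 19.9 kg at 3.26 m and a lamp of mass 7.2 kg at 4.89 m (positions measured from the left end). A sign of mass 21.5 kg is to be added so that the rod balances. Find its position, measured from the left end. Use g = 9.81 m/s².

x ≈ 2.69 m from the left end

About the knife-edge support (at 3.25 m from the left end):
Speaker: 19.9 × 9.81 = 195.2 N down at 3.26 m → arm 0.01 m, τ = 195.2 × 0.01 = 1.952 N·m clockwise.
Lamp: 7.2 × 9.81 = 70.63 N down at 4.89 m → arm 1.64 m, τ = 70.63 × 1.64 = 115.8 N·m clockwise.
Net moment of existing loads = 117.8 N·m clockwise.
The sign weighs 21.5 × 9.81 = 210.9 N and must supply an equal counterclockwise moment, so its lever arm about the knife-edge support is 117.8 / 210.9 = 0.559 m.
That puts it at 3.25 − 0.559 = 2.69 m from the left end.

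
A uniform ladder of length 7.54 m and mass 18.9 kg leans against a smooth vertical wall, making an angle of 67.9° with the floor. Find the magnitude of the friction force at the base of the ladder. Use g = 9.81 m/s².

Taking torques about the foot of the ladder:
Ladder weight 18.9×9.81 = 185.4 N acts at 3.77 m along the ladder; its horizontal arm is 3.77·cos67.9° = 1.418 m → τ = 262.9 N·m clockwise.
Wall normal N acts horizontally at the top; its moment arm is the height L sinθ = 7.54·sin67.9° = 6.986 m, counterclockwise.
Στ = 0 ⇒ N × 6.986 = 262.9 ⇒ N = 37.6 N.
ΣFx = 0: friction at the foot balances the wall's push, so f = N_wall = 37.6 N.

f ≈ 37.6 N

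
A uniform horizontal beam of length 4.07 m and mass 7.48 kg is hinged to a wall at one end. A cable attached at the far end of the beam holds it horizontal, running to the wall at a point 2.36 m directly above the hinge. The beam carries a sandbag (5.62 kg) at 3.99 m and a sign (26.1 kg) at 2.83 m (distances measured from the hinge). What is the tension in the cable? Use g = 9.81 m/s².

T ≈ 536 N

Choose the hinge as the axis so the unknown hinge reaction has zero arm there.
Beam weight: 7.48 × 9.81 = 73.38 N down at 2.035 m → arm 2.035 m, τ = 73.38 × 2.035 = 149.3 N·m clockwise.
Sandbag: 5.62 × 9.81 = 55.13 N down at 3.99 m → arm 3.99 m, τ = 55.13 × 3.99 = 220 N·m clockwise.
Sign: 26.1 × 9.81 = 256 N down at 2.83 m → arm 2.83 m, τ = 256 × 2.83 = 724.5 N·m clockwise.
Total clockwise load moment = 1094 N·m.
The cable tension T acts at 4.07 m; only its component perpendicular to the beam, T sinθ, produces torque. sinθ = h/√(h²+d²) = 2.36/√(2.36²+4.07²) = 0.5016.
For rotational equilibrium, T × 4.07 × 0.5016 = 1094, so T = 1094 / 2.042 = 536 N.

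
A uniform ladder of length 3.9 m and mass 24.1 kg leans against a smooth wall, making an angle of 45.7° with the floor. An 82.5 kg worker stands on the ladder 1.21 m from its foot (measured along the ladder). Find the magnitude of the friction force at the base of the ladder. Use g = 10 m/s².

f ≈ 367 N

Sum moments about the foot of the ladder (the floor normal and friction both act there and drop out).
Ladder weight 24.1×10 = 241 N acts at 1.95 m along the ladder; its horizontal arm is 1.95·cos45.7° = 1.362 m → τ = 328.2 N·m clockwise.
Worker: 82.5×10 = 825 N at 1.21 m → arm 0.8451 m → τ = 697.2 N·m clockwise.
Wall normal N acts horizontally at the top; its moment arm is the height L sinθ = 3.9·sin45.7° = 2.791 m, counterclockwise.
Setting net torque to zero: N × 2.791 = 1025 → N = 367 N.
ΣFx = 0: friction at the foot balances the wall's push, so f = N_wall = 367 N.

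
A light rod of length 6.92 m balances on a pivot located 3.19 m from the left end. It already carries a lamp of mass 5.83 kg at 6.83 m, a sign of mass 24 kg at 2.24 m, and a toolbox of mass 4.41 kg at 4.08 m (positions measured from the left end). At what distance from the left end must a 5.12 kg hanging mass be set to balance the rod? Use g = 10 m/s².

x ≈ 2.73 m from the left end

Taking torques about the pivot (at 3.19 m from the left end):
Lamp: 5.83 × 10 = 58.3 N down at 6.83 m → arm 3.64 m, τ = 58.3 × 3.64 = 212.2 N·m clockwise.
Sign: 24 × 10 = 240 N down at 2.24 m → arm 0.95 m, τ = 240 × 0.95 = 228 N·m counterclockwise.
Toolbox: 4.41 × 10 = 44.1 N down at 4.08 m → arm 0.89 m, τ = 44.1 × 0.89 = 39.25 N·m clockwise.
Net moment of existing loads = 23.45 N·m clockwise.
The hanging mass weighs 5.12 × 10 = 51.2 N and must supply an equal counterclockwise moment, so its lever arm about the pivot is 23.45 / 51.2 = 0.458 m.
That puts it at 3.19 − 0.458 = 2.73 m from the left end.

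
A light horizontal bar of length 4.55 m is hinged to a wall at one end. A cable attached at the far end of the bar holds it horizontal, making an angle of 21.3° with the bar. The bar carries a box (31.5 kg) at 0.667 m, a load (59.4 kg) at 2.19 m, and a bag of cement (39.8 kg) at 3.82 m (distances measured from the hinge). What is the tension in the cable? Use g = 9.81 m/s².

Sum moments about the hinge (the unknown hinge reaction has zero arm there).
Box: 31.5 × 9.81 = 309 N down at 0.667 m → arm 0.667 m, τ = 309 × 0.667 = 206.1 N·m clockwise.
Load: 59.4 × 9.81 = 582.7 N down at 2.19 m → arm 2.19 m, τ = 582.7 × 2.19 = 1276 N·m clockwise.
Bag of cement: 39.8 × 9.81 = 390.4 N down at 3.82 m → arm 3.82 m, τ = 390.4 × 3.82 = 1491 N·m clockwise.
Total clockwise load moment = 2973 N·m.
The cable tension T acts at 4.55 m; only its component perpendicular to the bar, T sinθ, produces torque. sin 21.3° = 0.3633.
Στ = 0 ⇒ T × 4.55 × 0.3633 = 2973 ⇒ T = 2973 / 1.653 = 1800 N.

T ≈ 1800 N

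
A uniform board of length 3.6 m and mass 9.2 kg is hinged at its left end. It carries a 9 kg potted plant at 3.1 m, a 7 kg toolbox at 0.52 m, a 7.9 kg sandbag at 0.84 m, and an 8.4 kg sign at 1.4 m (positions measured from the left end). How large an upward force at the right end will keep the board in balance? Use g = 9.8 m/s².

F ≈ 181 N

Taking torques about the left end:
Beam weight: 9.2 × 9.8 = 90.16 N down at 1.8 m → arm 1.8 m, τ = 90.16 × 1.8 = 162.3 N·m clockwise.
Potted plant: 9 × 9.8 = 88.2 N down at 3.1 m → arm 3.1 m, τ = 88.2 × 3.1 = 273.4 N·m clockwise.
Toolbox: 7 × 9.8 = 68.6 N down at 0.52 m → arm 0.52 m, τ = 68.6 × 0.52 = 35.67 N·m clockwise.
Sandbag: 7.9 × 9.8 = 77.42 N down at 0.84 m → arm 0.84 m, τ = 77.42 × 0.84 = 65.03 N·m clockwise.
Sign: 8.4 × 9.8 = 82.32 N down at 1.4 m → arm 1.4 m, τ = 82.32 × 1.4 = 115.2 N·m clockwise.
Net moment of the loads = 651.6 N·m clockwise.
The upward force F acts at the right end, arm 3.6 m, giving F × 3.6 counterclockwise.
Setting net torque to zero: F × 3.6 = 651.6 → F = 651.6 / 3.6 = 181 N.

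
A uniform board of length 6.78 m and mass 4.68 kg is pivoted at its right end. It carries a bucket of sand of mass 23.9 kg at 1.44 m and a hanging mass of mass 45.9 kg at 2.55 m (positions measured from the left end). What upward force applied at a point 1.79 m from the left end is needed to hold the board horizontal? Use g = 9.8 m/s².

F ≈ 663 N

About the right end:
Beam weight: 4.68 × 9.8 = 45.86 N down at 3.39 m → arm 3.39 m, τ = 45.86 × 3.39 = 155.5 N·m counterclockwise.
Bucket of sand: 23.9 × 9.8 = 234.2 N down at 1.44 m → arm 5.34 m, τ = 234.2 × 5.34 = 1251 N·m counterclockwise.
Hanging mass: 45.9 × 9.8 = 449.8 N down at 2.55 m → arm 4.23 m, τ = 449.8 × 4.23 = 1903 N·m counterclockwise.
Net moment of the loads = 3310 N·m counterclockwise.
The upward force F acts at a point 1.79 m from the left end, arm 4.99 m, giving F × 4.99 clockwise.
Balancing moments: F × 4.99 = 3310, giving F = 3310 / 4.99 = 663 N.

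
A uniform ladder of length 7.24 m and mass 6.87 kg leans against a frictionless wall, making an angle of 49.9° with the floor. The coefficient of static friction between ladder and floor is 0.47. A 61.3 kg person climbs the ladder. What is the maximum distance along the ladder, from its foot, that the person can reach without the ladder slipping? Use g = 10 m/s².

d ≈ 4.09 m

Sum moments about the foot of the ladder (the floor normal and friction both act there and drop out).
Ladder weight 6.87×10 = 68.7 N acts at 3.62 m along the ladder; its horizontal arm is 3.62·cos49.9° = 2.332 m → τ = 160.2 N·m clockwise.
Person weight 61.3×10 = 613 N at distance d → arm d·cos49.9° → τ = 613·d·0.6441 clockwise.
Wall normal N at the top has arm L sinθ = 5.538 m counterclockwise, so Στ = 0 gives N·5.538 = 160.2 + 394.8·d.
ΣFy = 0 ⇒ N_floor = 681.7 N, so the maximum friction is μ_s·N_floor = 0.47×681.7 = 320.4 N. ΣFx = 0 ⇒ N_wall = f, so at the slipping point N = 320.4 N.
Substituting: 320.4×5.538 = 160.2 + 394.8·d ⇒ d = (1774 − 160.2) / 394.8 = 4.09 m.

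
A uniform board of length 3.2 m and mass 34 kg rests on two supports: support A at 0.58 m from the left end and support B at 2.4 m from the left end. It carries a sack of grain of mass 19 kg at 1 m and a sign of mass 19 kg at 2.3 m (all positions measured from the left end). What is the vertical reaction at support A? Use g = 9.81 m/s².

R_A ≈ 300 N

Taking torques about support B:
Beam weight: 34 × 9.81 = 333.5 N down at 1.6 m → arm 0.8 m, τ = 333.5 × 0.8 = 266.8 N·m counterclockwise.
Sack of grain: 19 × 9.81 = 186.4 N down at 1 m → arm 1.4 m, τ = 186.4 × 1.4 = 261 N·m counterclockwise.
Sign: 19 × 9.81 = 186.4 N down at 2.3 m → arm 0.1 m, τ = 186.4 × 0.1 = 18.64 N·m counterclockwise.
Net load moment about support B = 546.4 N·m counterclockwise.
Reaction R at support A is upward at 0.58 m, arm 1.82 m → moment R × 1.82 clockwise.
Στ = 0 ⇒ R × 1.82 = 546.4 ⇒ R = 300 N.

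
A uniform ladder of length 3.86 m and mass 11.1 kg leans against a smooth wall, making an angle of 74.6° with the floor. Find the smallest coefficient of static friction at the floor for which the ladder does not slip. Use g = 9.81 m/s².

Sum moments about the foot of the ladder (the floor normal and friction both act there and drop out).
Ladder weight 11.1×9.81 = 108.9 N acts at 1.93 m along the ladder; its horizontal arm is 1.93·cos74.6° = 0.5125 m → τ = 55.81 N·m clockwise.
Wall normal N acts horizontally at the top; its moment arm is the height L sinθ = 3.86·sin74.6° = 3.721 m, counterclockwise.
Balancing moments: N × 3.721 = 55.81, giving N = 15 N.
ΣFx = 0 ⇒ f = N_wall = 15 N. ΣFy = 0 ⇒ N_floor = 108.9 N.
μ_min = f / N_floor = 15 / 108.9 = 0.138.

μ_min ≈ 0.138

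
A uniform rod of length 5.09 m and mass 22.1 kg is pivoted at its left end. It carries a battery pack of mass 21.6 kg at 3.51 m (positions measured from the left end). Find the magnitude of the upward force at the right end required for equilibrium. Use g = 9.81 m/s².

F ≈ 255 N

Taking torques about the left end:
Beam weight: 22.1 × 9.81 = 216.8 N down at 2.545 m → arm 2.545 m, τ = 216.8 × 2.545 = 551.8 N·m clockwise.
Battery pack: 21.6 × 9.81 = 211.9 N down at 3.51 m → arm 3.51 m, τ = 211.9 × 3.51 = 743.8 N·m clockwise.
Net moment of the loads = 1296 N·m clockwise.
The upward force F acts at the right end, arm 5.09 m, giving F × 5.09 counterclockwise.
Balancing moments: F × 5.09 = 1296, giving F = 1296 / 5.09 = 255 N.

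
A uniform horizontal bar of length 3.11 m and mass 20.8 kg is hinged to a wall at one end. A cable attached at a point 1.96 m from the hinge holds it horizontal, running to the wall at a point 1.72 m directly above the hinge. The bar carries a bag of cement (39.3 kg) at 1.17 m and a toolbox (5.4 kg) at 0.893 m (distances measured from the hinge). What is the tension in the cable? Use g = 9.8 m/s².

Take moments about the hinge.
Beam weight: 20.8 × 9.8 = 203.8 N down at 1.555 m → arm 1.555 m, τ = 203.8 × 1.555 = 316.9 N·m clockwise.
Bag of cement: 39.3 × 9.8 = 385.1 N down at 1.17 m → arm 1.17 m, τ = 385.1 × 1.17 = 450.6 N·m clockwise.
Toolbox: 5.4 × 9.8 = 52.92 N down at 0.893 m → arm 0.893 m, τ = 52.92 × 0.893 = 47.26 N·m clockwise.
Total clockwise load moment = 814.8 N·m.
The cable tension T acts at 1.96 m; only its component perpendicular to the bar, T sinθ, produces torque. sinθ = h/√(h²+d²) = 1.72/√(1.72²+1.96²) = 0.6596.
Balancing moments: T × 1.96 × 0.6596 = 814.8, giving T = 814.8 / 1.293 = 630 N.

T ≈ 630 N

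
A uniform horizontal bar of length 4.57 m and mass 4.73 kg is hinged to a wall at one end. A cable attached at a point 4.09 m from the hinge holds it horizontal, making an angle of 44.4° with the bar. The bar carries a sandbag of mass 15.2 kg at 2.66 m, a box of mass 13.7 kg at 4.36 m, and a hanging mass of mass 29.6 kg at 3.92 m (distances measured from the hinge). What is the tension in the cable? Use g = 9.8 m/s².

Take moments about the hinge.
Beam weight: 4.73 × 9.8 = 46.35 N down at 2.285 m → arm 2.285 m, τ = 46.35 × 2.285 = 105.9 N·m clockwise.
Sandbag: 15.2 × 9.8 = 149 N down at 2.66 m → arm 2.66 m, τ = 149 × 2.66 = 396.3 N·m clockwise.
Box: 13.7 × 9.8 = 134.3 N down at 4.36 m → arm 4.36 m, τ = 134.3 × 4.36 = 585.5 N·m clockwise.
Hanging mass: 29.6 × 9.8 = 290.1 N down at 3.92 m → arm 3.92 m, τ = 290.1 × 3.92 = 1137 N·m clockwise.
Total clockwise load moment = 2225 N·m.
The cable tension T acts at 4.09 m; only its component perpendicular to the bar, T sinθ, produces torque. sin 44.4° = 0.6997.
Balancing moments: T × 4.09 × 0.6997 = 2225, giving T = 2225 / 2.862 = 777 N.

T ≈ 777 N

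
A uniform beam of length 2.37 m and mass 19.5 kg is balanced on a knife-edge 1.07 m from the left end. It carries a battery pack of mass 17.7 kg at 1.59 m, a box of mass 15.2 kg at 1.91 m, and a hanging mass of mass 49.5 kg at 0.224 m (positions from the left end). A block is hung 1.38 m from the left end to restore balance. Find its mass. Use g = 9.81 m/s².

m ≈ 57 kg

Sum moments about the knife-edge (at 1.07 m from the left end) (the support reaction has zero arm there).
Beam weight: 19.5 × 9.81 = 191.3 N down at 1.185 m → arm 0.115 m, τ = 191.3 × 0.115 = 22 N·m clockwise.
Battery pack: 17.7 × 9.81 = 173.6 N down at 1.59 m → arm 0.52 m, τ = 173.6 × 0.52 = 90.27 N·m clockwise.
Box: 15.2 × 9.81 = 149.1 N down at 1.91 m → arm 0.84 m, τ = 149.1 × 0.84 = 125.2 N·m clockwise.
Hanging mass: 49.5 × 9.81 = 485.6 N down at 0.224 m → arm 0.846 m, τ = 485.6 × 0.846 = 410.8 N·m counterclockwise.
Net moment of known loads = 173.3 N·m counterclockwise.
An unknown mass m at 1.38 m has arm 0.31 m; its moment is m·g·0.31 clockwise.
Balancing moments: m × 9.81 × 0.31 = 173.3, giving m = 173.3 / (9.81 × 0.31) = 57 kg.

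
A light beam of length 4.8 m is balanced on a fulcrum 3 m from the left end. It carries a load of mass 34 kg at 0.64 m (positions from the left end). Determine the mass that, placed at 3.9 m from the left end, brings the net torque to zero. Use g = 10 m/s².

Taking torques about the fulcrum (at 3 m from the left end):
Load: 34 × 10 = 340 N down at 0.64 m → arm 2.36 m, τ = 340 × 2.36 = 802.4 N·m counterclockwise.
Net moment of known loads = 802.4 N·m counterclockwise.
An unknown mass m at 3.9 m has arm 0.9 m; its moment is m·g·0.9 clockwise.
Setting net torque to zero: m × 10 × 0.9 = 802.4 → m = 802.4 / (10 × 0.9) = 89.2 kg.

m ≈ 89.2 kg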